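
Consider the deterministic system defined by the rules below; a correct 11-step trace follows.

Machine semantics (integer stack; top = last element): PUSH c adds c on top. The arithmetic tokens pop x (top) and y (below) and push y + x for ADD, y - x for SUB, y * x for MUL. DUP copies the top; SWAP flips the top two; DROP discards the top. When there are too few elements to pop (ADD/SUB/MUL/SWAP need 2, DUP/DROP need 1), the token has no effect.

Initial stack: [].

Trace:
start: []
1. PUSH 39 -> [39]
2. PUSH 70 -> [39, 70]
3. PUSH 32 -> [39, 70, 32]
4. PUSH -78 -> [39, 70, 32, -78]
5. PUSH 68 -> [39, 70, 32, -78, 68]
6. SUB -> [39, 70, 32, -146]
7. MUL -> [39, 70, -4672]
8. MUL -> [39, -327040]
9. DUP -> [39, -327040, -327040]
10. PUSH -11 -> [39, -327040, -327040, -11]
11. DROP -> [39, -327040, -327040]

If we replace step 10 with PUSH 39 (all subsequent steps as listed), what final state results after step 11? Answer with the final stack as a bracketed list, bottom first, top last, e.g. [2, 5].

(re-executing from step 10 with the substitution; state before step 10: [39, -327040, -327040])
10. PUSH 39 -> [39, -327040, -327040, 39]
11. DROP -> [39, -327040, -327040]

[39, -327040, -327040]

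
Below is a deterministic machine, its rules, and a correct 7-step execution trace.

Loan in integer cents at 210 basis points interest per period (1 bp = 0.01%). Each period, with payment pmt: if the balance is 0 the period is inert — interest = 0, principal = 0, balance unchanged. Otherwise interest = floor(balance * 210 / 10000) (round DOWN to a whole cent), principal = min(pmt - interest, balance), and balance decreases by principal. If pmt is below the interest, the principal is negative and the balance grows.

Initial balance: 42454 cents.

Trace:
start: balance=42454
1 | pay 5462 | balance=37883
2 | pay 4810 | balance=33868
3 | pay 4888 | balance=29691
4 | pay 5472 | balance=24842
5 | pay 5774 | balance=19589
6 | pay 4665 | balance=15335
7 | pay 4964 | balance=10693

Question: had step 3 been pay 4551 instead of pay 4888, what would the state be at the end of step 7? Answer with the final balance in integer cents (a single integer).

11058

(re-executing from step 3 with the substitution; state before step 3: balance=33868)
3 | pay 4551 | balance=30028
4 | pay 5472 | balance=25186
5 | pay 5774 | balance=19940
6 | pay 4665 | balance=15693
7 | pay 4964 | balance=11058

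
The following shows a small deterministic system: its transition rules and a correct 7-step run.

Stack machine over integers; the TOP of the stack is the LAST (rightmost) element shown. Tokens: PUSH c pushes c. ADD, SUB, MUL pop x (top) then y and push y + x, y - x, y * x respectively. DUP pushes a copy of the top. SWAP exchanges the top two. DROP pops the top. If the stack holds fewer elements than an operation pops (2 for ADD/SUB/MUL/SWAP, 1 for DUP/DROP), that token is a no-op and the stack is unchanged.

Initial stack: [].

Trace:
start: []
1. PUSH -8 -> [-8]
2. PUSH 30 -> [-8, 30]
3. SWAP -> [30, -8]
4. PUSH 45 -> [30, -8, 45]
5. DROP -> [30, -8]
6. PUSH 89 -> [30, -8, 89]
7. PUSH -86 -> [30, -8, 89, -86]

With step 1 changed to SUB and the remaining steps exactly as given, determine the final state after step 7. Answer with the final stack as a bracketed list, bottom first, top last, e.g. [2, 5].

[30, 89, -86]

(re-executing from step 1 with the substitution; state before step 1: [])
1. SUB -> []
2. PUSH 30 -> [30]
3. SWAP -> [30]
4. PUSH 45 -> [30, 45]
5. DROP -> [30]
6. PUSH 89 -> [30, 89]
7. PUSH -86 -> [30, 89, -86]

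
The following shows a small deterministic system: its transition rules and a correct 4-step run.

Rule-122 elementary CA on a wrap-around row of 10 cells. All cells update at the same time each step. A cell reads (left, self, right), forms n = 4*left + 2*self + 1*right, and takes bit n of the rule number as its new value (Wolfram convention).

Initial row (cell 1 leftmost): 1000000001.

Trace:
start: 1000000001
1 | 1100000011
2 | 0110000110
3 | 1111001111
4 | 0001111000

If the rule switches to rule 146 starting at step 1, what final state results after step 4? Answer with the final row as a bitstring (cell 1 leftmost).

0010110100

(re-executing steps 1..4 under rule 146; state before step 1: 1000000001)
1 | 0100000010
2 | 1010000101
3 | 0001001000
4 | 0010110100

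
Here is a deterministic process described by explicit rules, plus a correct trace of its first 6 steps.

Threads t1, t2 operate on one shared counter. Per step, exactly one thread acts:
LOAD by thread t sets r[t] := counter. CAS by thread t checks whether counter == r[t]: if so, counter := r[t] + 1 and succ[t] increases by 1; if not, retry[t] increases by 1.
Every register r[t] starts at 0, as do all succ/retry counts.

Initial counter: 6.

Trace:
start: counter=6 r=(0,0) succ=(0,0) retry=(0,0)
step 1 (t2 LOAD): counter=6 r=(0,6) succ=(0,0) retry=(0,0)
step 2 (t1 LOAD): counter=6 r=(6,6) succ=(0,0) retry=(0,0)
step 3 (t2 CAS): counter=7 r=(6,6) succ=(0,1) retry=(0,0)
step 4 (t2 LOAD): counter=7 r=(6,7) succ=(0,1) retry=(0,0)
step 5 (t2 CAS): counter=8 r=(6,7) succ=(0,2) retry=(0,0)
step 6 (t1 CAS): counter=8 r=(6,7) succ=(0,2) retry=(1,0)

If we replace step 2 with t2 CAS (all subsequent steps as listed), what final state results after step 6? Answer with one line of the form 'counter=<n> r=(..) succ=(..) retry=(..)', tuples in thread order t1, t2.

(re-executing from step 2 with the substitution; state before step 2: counter=6 r=(0,6) succ=(0,0) retry=(0,0))
step 2 (t2 CAS): counter=7 r=(0,6) succ=(0,1) retry=(0,0)
step 3 (t2 CAS): counter=7 r=(0,6) succ=(0,1) retry=(0,1)
step 4 (t2 LOAD): counter=7 r=(0,7) succ=(0,1) retry=(0,1)
step 5 (t2 CAS): counter=8 r=(0,7) succ=(0,2) retry=(0,1)
step 6 (t1 CAS): counter=8 r=(0,7) succ=(0,2) retry=(1,1)

counter=8 r=(0,7) succ=(0,2) retry=(1,1)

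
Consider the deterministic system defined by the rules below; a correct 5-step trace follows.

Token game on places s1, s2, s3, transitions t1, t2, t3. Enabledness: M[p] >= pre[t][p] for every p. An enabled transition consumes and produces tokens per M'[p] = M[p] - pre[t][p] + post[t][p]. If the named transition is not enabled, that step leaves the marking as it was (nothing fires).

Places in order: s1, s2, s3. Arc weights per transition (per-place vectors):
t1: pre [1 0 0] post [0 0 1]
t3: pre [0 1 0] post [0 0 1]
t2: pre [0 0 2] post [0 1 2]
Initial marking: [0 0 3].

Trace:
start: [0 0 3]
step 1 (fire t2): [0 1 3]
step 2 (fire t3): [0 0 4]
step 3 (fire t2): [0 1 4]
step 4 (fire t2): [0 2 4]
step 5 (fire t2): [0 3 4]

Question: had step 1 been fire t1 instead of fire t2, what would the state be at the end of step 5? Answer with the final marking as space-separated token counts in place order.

(re-executing from step 1 with the substitution; state before step 1: [0 0 3])
step 1 (fire t1): [0 0 3]
step 2 (fire t3): [0 0 3]
step 3 (fire t2): [0 1 3]
step 4 (fire t2): [0 2 3]
step 5 (fire t2): [0 3 3]

0 3 3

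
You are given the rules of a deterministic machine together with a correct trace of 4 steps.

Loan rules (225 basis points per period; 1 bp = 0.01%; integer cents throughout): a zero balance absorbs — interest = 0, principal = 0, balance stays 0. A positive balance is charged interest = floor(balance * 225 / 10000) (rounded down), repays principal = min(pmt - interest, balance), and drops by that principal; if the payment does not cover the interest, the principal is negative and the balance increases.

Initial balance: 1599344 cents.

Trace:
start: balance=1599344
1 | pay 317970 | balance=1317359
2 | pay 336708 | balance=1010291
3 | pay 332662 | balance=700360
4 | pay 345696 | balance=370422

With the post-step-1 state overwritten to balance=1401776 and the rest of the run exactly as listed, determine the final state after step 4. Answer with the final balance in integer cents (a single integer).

state after step 1 := balance=1401776
2 | pay 336708 | balance=1096607
3 | pay 332662 | balance=788618
4 | pay 345696 | balance=460665

460665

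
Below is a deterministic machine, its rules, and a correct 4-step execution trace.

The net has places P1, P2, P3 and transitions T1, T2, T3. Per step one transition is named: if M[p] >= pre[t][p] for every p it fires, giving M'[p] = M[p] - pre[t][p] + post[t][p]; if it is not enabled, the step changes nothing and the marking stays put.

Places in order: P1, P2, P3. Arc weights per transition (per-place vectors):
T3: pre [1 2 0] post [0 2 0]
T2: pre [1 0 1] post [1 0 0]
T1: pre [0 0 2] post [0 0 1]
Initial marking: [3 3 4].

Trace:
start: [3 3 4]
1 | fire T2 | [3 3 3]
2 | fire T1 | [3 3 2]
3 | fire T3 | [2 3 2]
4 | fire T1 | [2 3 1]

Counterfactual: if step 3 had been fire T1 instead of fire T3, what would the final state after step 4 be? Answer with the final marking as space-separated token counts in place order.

(re-executing from step 3 with the substitution; state before step 3: [3 3 2])
3 | fire T1 | [3 3 1]
4 | fire T1 | [3 3 1]

3 3 1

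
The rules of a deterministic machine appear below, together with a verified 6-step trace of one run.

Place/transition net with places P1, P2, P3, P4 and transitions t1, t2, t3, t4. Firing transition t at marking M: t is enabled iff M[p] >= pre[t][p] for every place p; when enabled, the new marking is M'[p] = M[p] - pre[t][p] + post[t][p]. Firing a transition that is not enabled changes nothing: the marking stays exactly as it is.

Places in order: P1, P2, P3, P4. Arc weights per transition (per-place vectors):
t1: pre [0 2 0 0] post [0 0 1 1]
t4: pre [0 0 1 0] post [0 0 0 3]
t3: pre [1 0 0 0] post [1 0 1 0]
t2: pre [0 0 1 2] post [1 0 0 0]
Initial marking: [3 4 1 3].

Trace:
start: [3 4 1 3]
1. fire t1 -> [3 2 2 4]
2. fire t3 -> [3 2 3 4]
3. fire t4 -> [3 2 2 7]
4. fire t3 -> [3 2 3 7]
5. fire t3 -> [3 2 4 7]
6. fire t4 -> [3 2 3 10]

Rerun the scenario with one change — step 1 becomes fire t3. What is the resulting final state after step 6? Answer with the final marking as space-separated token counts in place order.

3 4 3 9

(re-executing from step 1 with the substitution; state before step 1: [3 4 1 3])
1. fire t3 -> [3 4 2 3]
2. fire t3 -> [3 4 3 3]
3. fire t4 -> [3 4 2 6]
4. fire t3 -> [3 4 3 6]
5. fire t3 -> [3 4 4 6]
6. fire t4 -> [3 4 3 9]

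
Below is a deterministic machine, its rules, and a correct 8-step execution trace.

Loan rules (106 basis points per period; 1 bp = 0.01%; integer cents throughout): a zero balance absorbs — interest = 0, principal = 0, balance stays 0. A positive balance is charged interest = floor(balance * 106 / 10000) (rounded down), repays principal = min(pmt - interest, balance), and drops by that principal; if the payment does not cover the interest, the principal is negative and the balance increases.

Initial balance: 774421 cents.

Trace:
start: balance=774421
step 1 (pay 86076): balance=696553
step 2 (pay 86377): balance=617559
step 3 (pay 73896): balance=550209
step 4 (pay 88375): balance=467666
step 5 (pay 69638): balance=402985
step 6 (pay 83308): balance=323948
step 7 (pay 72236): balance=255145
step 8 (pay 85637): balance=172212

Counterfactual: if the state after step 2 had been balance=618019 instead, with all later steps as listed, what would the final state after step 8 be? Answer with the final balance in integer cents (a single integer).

state after step 2 := balance=618019
step 3 (pay 73896): balance=550674
step 4 (pay 88375): balance=468136
step 5 (pay 69638): balance=403460
step 6 (pay 83308): balance=324428
step 7 (pay 72236): balance=255630
step 8 (pay 85637): balance=172702

172702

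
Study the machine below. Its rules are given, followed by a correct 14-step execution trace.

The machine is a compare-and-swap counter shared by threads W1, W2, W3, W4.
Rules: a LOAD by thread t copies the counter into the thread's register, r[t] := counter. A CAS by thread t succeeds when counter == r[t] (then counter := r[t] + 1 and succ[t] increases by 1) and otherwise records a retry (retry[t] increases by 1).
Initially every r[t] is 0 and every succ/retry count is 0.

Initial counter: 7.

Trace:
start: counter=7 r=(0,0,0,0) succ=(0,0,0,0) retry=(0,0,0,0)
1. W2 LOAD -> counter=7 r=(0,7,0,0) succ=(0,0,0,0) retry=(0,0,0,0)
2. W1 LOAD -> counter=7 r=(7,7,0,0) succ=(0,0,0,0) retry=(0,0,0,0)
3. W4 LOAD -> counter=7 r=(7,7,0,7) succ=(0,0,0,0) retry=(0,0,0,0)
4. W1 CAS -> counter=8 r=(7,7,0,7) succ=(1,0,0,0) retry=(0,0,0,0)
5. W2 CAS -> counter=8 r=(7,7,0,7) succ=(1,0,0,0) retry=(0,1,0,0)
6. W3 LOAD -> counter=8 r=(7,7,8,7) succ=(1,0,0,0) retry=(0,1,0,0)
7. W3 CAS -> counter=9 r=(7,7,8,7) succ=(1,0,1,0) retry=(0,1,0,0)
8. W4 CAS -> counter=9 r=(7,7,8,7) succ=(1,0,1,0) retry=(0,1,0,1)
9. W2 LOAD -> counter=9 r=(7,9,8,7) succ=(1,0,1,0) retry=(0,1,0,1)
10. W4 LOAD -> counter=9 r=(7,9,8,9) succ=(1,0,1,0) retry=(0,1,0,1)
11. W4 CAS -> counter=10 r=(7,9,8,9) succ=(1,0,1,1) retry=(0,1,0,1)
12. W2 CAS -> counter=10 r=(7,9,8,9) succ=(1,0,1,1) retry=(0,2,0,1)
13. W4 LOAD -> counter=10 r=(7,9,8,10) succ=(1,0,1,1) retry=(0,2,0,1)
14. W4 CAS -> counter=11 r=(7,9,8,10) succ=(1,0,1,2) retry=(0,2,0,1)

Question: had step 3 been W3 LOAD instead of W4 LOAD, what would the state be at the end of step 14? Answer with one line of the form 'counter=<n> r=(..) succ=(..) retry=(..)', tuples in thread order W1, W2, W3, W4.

counter=11 r=(7,9,8,10) succ=(1,0,1,2) retry=(0,2,0,1)

(re-executing from step 3 with the substitution; state before step 3: counter=7 r=(7,7,0,0) succ=(0,0,0,0) retry=(0,0,0,0))
3. W3 LOAD -> counter=7 r=(7,7,7,0) succ=(0,0,0,0) retry=(0,0,0,0)
4. W1 CAS -> counter=8 r=(7,7,7,0) succ=(1,0,0,0) retry=(0,0,0,0)
5. W2 CAS -> counter=8 r=(7,7,7,0) succ=(1,0,0,0) retry=(0,1,0,0)
6. W3 LOAD -> counter=8 r=(7,7,8,0) succ=(1,0,0,0) retry=(0,1,0,0)
7. W3 CAS -> counter=9 r=(7,7,8,0) succ=(1,0,1,0) retry=(0,1,0,0)
8. W4 CAS -> counter=9 r=(7,7,8,0) succ=(1,0,1,0) retry=(0,1,0,1)
9. W2 LOAD -> counter=9 r=(7,9,8,0) succ=(1,0,1,0) retry=(0,1,0,1)
10. W4 LOAD -> counter=9 r=(7,9,8,9) succ=(1,0,1,0) retry=(0,1,0,1)
11. W4 CAS -> counter=10 r=(7,9,8,9) succ=(1,0,1,1) retry=(0,1,0,1)
12. W2 CAS -> counter=10 r=(7,9,8,9) succ=(1,0,1,1) retry=(0,2,0,1)
13. W4 LOAD -> counter=10 r=(7,9,8,10) succ=(1,0,1,1) retry=(0,2,0,1)
14. W4 CAS -> counter=11 r=(7,9,8,10) succ=(1,0,1,2) retry=(0,2,0,1)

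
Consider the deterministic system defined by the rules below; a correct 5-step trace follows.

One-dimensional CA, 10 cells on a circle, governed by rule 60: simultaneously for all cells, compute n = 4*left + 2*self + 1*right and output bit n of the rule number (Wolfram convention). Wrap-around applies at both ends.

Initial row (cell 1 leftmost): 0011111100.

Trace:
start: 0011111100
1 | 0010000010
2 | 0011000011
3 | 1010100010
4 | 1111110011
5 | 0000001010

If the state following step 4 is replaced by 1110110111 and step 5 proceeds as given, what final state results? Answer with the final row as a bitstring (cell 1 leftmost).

state after step 4 := 1110110111
5 | 0001101100

0001101100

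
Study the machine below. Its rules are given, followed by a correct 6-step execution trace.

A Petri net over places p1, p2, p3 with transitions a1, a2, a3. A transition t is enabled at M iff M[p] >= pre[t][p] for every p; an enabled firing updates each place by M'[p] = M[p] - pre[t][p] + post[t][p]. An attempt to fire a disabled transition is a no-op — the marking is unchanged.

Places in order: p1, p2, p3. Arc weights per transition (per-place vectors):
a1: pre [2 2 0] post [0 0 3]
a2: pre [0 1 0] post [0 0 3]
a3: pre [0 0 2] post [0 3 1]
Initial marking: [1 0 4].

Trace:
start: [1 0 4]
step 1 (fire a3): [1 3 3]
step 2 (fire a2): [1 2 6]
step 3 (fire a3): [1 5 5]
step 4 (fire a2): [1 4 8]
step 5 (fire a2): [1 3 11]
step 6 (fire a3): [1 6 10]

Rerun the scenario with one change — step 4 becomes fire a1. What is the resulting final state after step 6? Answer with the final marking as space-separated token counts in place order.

(re-executing from step 4 with the substitution; state before step 4: [1 5 5])
step 4 (fire a1): [1 5 5]
step 5 (fire a2): [1 4 8]
step 6 (fire a3): [1 7 7]

1 7 7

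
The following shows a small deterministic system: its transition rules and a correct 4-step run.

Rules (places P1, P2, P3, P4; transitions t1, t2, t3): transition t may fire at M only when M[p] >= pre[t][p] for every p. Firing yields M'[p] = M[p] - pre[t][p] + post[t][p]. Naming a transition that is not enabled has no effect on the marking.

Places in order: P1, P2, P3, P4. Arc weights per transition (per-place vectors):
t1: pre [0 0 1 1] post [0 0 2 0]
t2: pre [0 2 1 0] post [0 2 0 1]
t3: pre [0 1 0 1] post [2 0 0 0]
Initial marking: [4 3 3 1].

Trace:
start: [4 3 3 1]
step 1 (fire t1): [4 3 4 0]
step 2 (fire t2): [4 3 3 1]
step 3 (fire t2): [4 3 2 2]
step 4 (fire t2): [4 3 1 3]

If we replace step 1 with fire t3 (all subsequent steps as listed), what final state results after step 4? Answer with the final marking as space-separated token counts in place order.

6 2 0 3

(re-executing from step 1 with the substitution; state before step 1: [4 3 3 1])
step 1 (fire t3): [6 2 3 0]
step 2 (fire t2): [6 2 2 1]
step 3 (fire t2): [6 2 1 2]
step 4 (fire t2): [6 2 0 3]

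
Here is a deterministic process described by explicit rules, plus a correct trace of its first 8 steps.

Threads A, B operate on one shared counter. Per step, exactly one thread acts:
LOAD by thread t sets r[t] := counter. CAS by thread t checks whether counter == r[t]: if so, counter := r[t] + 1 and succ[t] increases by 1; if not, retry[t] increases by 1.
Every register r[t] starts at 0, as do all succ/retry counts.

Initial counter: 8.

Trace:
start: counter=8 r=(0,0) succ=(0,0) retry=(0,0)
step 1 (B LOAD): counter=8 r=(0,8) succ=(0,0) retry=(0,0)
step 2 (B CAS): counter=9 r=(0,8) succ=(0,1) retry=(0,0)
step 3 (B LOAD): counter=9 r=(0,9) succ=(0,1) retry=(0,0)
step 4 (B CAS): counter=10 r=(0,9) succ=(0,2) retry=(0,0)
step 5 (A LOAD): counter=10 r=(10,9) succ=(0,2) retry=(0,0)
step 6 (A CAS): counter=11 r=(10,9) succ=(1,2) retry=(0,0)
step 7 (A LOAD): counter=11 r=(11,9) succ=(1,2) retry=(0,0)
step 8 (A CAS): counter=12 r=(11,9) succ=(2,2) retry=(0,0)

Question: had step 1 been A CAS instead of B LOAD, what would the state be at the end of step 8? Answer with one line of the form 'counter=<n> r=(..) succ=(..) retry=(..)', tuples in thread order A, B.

(re-executing from step 1 with the substitution; state before step 1: counter=8 r=(0,0) succ=(0,0) retry=(0,0))
step 1 (A CAS): counter=8 r=(0,0) succ=(0,0) retry=(1,0)
step 2 (B CAS): counter=8 r=(0,0) succ=(0,0) retry=(1,1)
step 3 (B LOAD): counter=8 r=(0,8) succ=(0,0) retry=(1,1)
step 4 (B CAS): counter=9 r=(0,8) succ=(0,1) retry=(1,1)
step 5 (A LOAD): counter=9 r=(9,8) succ=(0,1) retry=(1,1)
step 6 (A CAS): counter=10 r=(9,8) succ=(1,1) retry=(1,1)
step 7 (A LOAD): counter=10 r=(10,8) succ=(1,1) retry=(1,1)
step 8 (A CAS): counter=11 r=(10,8) succ=(2,1) retry=(1,1)

counter=11 r=(10,8) succ=(2,1) retry=(1,1)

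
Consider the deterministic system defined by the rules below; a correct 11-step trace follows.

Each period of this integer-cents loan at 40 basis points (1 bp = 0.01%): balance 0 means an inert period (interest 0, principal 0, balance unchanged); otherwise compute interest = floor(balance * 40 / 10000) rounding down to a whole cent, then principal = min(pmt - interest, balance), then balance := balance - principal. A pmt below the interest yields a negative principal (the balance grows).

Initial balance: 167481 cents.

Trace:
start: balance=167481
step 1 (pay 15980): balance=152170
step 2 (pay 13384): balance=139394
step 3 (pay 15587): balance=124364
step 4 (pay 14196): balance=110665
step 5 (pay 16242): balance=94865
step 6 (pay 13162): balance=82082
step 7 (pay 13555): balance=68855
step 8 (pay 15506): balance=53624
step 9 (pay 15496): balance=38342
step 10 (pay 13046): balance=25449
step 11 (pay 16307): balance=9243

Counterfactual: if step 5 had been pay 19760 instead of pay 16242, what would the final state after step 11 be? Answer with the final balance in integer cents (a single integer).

5641

(re-executing from step 5 with the substitution; state before step 5: balance=110665)
step 5 (pay 19760): balance=91347
step 6 (pay 13162): balance=78550
step 7 (pay 13555): balance=65309
step 8 (pay 15506): balance=50064
step 9 (pay 15496): balance=34768
step 10 (pay 13046): balance=21861
step 11 (pay 16307): balance=5641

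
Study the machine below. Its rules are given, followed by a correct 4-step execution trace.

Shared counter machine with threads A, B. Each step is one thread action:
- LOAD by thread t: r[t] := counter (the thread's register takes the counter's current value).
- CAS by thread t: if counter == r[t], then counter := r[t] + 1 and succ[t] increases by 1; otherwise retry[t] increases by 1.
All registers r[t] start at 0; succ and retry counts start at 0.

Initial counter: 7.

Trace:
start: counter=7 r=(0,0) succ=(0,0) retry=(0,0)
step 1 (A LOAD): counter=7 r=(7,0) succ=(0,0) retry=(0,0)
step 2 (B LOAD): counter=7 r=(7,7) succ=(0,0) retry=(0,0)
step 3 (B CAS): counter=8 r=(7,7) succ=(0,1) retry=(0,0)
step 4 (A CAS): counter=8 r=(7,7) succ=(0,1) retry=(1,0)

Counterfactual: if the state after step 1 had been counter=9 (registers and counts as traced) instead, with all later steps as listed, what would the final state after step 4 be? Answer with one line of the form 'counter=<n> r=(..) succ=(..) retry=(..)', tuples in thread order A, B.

counter=10 r=(7,9) succ=(0,1) retry=(1,0)

state after step 1 := counter=9 r=(7,0) succ=(0,0) retry=(0,0)
step 2 (B LOAD): counter=9 r=(7,9) succ=(0,0) retry=(0,0)
step 3 (B CAS): counter=10 r=(7,9) succ=(0,1) retry=(0,0)
step 4 (A CAS): counter=10 r=(7,9) succ=(0,1) retry=(1,0)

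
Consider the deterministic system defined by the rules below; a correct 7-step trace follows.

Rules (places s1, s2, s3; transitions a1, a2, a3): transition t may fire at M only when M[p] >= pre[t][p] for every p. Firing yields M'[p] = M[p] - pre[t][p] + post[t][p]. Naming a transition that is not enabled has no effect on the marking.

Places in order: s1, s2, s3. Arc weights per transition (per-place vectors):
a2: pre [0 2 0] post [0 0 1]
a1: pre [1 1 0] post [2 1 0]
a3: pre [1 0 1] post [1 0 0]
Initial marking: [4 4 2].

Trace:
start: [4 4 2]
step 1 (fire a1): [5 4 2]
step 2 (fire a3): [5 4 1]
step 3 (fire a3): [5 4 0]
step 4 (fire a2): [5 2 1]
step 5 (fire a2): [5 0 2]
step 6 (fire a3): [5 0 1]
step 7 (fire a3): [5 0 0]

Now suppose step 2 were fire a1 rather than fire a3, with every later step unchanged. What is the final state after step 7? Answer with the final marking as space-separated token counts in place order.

6 0 1

(re-executing from step 2 with the substitution; state before step 2: [5 4 2])
step 2 (fire a1): [6 4 2]
step 3 (fire a3): [6 4 1]
step 4 (fire a2): [6 2 2]
step 5 (fire a2): [6 0 3]
step 6 (fire a3): [6 0 2]
step 7 (fire a3): [6 0 1]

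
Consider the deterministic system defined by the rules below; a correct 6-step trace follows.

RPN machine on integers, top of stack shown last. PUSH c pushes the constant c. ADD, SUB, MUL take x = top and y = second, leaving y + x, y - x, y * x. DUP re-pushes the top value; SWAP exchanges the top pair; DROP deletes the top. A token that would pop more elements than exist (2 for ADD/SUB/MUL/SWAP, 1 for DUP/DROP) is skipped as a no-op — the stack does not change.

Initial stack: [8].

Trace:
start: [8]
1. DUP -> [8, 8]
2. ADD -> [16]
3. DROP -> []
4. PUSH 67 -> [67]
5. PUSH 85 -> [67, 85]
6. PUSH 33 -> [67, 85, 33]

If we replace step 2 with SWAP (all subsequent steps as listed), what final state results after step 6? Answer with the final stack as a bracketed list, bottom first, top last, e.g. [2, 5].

[8, 67, 85, 33]

(re-executing from step 2 with the substitution; state before step 2: [8, 8])
2. SWAP -> [8, 8]
3. DROP -> [8]
4. PUSH 67 -> [8, 67]
5. PUSH 85 -> [8, 67, 85]
6. PUSH 33 -> [8, 67, 85, 33]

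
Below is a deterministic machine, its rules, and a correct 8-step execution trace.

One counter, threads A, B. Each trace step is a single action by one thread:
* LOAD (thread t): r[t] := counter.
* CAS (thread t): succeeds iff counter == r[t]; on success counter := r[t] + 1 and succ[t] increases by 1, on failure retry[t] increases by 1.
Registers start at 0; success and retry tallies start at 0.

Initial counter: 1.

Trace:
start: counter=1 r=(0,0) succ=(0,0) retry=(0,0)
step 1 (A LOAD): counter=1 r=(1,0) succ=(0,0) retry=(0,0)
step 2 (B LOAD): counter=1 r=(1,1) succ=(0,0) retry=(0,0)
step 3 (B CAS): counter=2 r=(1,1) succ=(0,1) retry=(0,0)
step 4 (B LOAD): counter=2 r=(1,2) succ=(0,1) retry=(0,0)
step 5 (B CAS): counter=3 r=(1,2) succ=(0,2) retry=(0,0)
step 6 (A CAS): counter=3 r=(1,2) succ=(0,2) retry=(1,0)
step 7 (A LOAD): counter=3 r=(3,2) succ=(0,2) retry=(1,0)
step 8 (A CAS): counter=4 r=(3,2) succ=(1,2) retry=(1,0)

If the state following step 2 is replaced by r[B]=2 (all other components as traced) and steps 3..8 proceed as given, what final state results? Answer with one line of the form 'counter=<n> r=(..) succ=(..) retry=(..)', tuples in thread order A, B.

state after step 2 := counter=1 r=(1,2) succ=(0,0) retry=(0,0)
step 3 (B CAS): counter=1 r=(1,2) succ=(0,0) retry=(0,1)
step 4 (B LOAD): counter=1 r=(1,1) succ=(0,0) retry=(0,1)
step 5 (B CAS): counter=2 r=(1,1) succ=(0,1) retry=(0,1)
step 6 (A CAS): counter=2 r=(1,1) succ=(0,1) retry=(1,1)
step 7 (A LOAD): counter=2 r=(2,1) succ=(0,1) retry=(1,1)
step 8 (A CAS): counter=3 r=(2,1) succ=(1,1) retry=(1,1)

counter=3 r=(2,1) succ=(1,1) retry=(1,1)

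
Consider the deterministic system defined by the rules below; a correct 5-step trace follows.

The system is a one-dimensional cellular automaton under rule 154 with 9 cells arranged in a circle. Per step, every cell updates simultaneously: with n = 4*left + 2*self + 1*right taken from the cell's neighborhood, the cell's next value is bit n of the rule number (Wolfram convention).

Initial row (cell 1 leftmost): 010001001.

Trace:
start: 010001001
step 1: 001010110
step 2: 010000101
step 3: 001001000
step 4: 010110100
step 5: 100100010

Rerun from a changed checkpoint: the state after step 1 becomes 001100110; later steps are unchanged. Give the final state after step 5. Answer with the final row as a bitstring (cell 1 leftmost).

state after step 1 := 001100110
step 2: 011011101
step 3: 010011000
step 4: 101110100
step 5: 001100011

001100011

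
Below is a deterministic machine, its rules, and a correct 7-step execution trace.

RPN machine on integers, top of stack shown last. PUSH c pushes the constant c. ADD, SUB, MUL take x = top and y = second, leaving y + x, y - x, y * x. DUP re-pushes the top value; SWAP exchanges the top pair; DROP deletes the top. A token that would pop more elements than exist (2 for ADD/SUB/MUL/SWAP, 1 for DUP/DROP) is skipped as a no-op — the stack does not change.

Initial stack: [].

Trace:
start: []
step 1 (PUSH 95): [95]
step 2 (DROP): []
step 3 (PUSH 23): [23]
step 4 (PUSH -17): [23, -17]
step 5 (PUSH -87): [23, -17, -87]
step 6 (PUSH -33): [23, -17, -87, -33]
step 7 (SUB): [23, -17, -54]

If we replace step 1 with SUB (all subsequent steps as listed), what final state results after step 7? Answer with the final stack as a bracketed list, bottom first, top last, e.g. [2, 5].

(re-executing from step 1 with the substitution; state before step 1: [])
step 1 (SUB): []
step 2 (DROP): []
step 3 (PUSH 23): [23]
step 4 (PUSH -17): [23, -17]
step 5 (PUSH -87): [23, -17, -87]
step 6 (PUSH -33): [23, -17, -87, -33]
step 7 (SUB): [23, -17, -54]

[23, -17, -54]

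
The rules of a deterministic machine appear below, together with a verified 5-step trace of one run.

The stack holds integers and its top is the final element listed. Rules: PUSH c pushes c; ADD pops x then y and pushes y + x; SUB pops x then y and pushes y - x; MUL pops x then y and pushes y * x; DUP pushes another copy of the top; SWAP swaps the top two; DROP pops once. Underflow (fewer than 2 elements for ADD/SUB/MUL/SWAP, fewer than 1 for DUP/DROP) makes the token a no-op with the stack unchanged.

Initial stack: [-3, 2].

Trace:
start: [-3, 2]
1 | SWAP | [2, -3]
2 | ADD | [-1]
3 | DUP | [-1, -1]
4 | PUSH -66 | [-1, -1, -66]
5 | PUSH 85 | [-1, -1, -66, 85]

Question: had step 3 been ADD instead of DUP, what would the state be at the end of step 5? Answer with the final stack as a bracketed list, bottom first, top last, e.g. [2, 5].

[-1, -66, 85]

(re-executing from step 3 with the substitution; state before step 3: [-1])
3 | ADD | [-1]
4 | PUSH -66 | [-1, -66]
5 | PUSH 85 | [-1, -66, 85]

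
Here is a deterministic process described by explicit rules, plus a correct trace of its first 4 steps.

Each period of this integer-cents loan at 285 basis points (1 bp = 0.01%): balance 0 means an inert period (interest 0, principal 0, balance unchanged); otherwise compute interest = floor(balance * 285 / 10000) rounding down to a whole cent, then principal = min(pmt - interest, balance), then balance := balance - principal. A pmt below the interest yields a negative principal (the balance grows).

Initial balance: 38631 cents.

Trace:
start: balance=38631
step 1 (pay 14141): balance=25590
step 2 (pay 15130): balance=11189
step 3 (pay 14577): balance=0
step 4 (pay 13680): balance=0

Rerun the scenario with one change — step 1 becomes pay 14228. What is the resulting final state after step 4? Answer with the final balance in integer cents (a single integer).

(re-executing from step 1 with the substitution; state before step 1: balance=38631)
step 1 (pay 14228): balance=25503
step 2 (pay 15130): balance=11099
step 3 (pay 14577): balance=0
step 4 (pay 13680): balance=0

0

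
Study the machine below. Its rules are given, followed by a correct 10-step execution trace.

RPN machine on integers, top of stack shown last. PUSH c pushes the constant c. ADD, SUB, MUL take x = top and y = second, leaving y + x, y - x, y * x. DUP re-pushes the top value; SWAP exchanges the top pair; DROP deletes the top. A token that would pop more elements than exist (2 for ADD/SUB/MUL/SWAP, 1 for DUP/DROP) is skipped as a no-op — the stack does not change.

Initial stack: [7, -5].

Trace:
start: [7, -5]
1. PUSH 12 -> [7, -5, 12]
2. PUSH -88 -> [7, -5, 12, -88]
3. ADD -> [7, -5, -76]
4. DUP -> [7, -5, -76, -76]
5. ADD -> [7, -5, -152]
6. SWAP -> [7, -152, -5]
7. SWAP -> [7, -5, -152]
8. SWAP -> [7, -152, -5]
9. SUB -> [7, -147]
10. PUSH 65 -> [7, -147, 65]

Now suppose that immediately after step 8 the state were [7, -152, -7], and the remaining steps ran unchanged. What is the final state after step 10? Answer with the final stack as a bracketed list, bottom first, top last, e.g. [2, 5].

state after step 8 := [7, -152, -7]
9. SUB -> [7, -145]
10. PUSH 65 -> [7, -145, 65]

[7, -145, 65]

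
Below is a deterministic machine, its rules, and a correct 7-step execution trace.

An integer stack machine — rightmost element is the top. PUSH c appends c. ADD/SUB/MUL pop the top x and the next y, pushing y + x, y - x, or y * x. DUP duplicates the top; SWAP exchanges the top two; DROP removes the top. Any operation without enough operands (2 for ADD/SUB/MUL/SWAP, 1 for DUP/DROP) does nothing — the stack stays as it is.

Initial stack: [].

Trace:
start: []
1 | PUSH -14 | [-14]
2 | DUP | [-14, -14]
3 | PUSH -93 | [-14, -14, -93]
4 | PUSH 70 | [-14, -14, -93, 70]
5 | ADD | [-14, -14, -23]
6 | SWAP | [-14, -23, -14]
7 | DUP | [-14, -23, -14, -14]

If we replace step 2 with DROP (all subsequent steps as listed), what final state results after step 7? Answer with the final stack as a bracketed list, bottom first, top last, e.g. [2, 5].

[-23, -23]

(re-executing from step 2 with the substitution; state before step 2: [-14])
2 | DROP | []
3 | PUSH -93 | [-93]
4 | PUSH 70 | [-93, 70]
5 | ADD | [-23]
6 | SWAP | [-23]
7 | DUP | [-23, -23]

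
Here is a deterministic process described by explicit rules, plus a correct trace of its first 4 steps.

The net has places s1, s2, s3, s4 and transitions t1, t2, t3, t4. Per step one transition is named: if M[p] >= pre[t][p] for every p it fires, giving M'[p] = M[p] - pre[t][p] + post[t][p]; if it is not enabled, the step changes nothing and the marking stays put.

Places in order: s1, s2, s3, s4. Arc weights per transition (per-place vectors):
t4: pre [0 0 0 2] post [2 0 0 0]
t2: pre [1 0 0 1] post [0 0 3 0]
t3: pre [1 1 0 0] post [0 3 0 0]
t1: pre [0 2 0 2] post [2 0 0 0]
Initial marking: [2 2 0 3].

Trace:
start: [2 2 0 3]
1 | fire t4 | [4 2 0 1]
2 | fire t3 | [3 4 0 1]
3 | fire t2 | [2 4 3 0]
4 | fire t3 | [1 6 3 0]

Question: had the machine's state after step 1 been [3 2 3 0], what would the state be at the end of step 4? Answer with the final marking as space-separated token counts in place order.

1 6 3 0

state after step 1 := [3 2 3 0]
2 | fire t3 | [2 4 3 0]
3 | fire t2 | [2 4 3 0]
4 | fire t3 | [1 6 3 0]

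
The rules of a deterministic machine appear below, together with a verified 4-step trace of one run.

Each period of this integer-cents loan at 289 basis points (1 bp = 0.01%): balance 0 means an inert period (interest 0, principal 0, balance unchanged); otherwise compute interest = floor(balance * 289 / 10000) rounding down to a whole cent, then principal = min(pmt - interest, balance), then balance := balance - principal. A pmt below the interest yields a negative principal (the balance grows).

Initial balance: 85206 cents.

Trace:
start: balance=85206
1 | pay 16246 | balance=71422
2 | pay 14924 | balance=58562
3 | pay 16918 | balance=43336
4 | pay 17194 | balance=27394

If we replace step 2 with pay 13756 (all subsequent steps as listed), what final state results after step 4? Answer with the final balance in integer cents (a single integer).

(re-executing from step 2 with the substitution; state before step 2: balance=71422)
2 | pay 13756 | balance=59730
3 | pay 16918 | balance=44538
4 | pay 17194 | balance=28631

28631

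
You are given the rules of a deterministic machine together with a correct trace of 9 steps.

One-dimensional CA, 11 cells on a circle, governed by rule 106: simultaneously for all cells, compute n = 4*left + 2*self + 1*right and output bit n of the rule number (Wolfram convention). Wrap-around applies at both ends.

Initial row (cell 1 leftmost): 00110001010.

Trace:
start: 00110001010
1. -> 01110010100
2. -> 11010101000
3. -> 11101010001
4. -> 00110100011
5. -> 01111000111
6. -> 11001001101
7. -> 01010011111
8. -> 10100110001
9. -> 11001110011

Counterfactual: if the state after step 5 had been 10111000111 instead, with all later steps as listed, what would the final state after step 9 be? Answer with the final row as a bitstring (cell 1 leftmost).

state after step 5 := 10111000111
6. -> 11101001100
7. -> 10110011101
8. -> 11110110111
9. -> 00011111100

00011111100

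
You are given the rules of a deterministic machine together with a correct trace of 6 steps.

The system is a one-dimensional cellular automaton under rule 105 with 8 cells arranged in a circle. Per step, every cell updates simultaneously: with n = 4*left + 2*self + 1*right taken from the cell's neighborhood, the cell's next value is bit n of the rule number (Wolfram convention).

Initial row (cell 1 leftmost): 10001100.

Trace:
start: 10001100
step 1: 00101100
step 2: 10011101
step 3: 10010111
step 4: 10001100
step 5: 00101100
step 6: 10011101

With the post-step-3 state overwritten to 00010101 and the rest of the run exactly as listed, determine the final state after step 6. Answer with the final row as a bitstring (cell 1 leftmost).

11110001

state after step 3 := 00010101
step 4: 01001010
step 5: 00000100
step 6: 11110001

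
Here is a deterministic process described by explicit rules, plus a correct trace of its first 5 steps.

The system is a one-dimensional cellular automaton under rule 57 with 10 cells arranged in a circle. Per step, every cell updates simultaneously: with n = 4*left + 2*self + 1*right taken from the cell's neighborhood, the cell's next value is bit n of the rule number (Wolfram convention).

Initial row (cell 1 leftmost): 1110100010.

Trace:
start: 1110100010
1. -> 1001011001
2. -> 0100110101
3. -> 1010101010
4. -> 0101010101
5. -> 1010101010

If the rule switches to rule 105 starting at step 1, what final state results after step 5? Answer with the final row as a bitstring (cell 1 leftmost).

0000111110

(re-executing steps 1..5 under rule 105; state before step 1: 1110100010)
1. -> 1011001001
2. -> 1111000001
3. -> 0001011101
4. -> 0100110110
5. -> 0000111110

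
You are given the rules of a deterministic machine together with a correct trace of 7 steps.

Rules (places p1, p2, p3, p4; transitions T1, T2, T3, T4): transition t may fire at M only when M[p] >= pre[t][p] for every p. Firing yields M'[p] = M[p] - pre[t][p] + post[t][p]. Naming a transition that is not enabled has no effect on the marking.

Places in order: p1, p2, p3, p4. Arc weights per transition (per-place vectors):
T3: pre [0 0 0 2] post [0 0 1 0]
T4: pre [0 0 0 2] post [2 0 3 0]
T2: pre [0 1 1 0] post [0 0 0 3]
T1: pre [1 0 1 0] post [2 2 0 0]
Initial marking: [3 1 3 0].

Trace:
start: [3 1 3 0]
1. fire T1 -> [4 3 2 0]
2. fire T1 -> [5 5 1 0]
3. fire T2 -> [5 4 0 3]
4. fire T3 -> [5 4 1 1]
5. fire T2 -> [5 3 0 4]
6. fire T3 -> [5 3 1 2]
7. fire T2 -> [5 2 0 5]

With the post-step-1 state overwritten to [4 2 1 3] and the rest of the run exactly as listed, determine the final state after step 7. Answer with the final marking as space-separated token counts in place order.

state after step 1 := [4 2 1 3]
2. fire T1 -> [5 4 0 3]
3. fire T2 -> [5 4 0 3]
4. fire T3 -> [5 4 1 1]
5. fire T2 -> [5 3 0 4]
6. fire T3 -> [5 3 1 2]
7. fire T2 -> [5 2 0 5]

5 2 0 5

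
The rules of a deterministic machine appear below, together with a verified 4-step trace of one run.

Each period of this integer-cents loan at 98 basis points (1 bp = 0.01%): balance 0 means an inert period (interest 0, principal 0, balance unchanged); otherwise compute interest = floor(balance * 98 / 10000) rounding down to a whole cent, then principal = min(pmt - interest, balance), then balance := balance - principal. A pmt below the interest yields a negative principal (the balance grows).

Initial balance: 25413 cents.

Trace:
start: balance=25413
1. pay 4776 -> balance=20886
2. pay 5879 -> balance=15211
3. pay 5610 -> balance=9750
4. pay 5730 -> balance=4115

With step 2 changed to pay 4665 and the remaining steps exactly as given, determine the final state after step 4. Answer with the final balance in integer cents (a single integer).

(re-executing from step 2 with the substitution; state before step 2: balance=20886)
2. pay 4665 -> balance=16425
3. pay 5610 -> balance=10975
4. pay 5730 -> balance=5352

5352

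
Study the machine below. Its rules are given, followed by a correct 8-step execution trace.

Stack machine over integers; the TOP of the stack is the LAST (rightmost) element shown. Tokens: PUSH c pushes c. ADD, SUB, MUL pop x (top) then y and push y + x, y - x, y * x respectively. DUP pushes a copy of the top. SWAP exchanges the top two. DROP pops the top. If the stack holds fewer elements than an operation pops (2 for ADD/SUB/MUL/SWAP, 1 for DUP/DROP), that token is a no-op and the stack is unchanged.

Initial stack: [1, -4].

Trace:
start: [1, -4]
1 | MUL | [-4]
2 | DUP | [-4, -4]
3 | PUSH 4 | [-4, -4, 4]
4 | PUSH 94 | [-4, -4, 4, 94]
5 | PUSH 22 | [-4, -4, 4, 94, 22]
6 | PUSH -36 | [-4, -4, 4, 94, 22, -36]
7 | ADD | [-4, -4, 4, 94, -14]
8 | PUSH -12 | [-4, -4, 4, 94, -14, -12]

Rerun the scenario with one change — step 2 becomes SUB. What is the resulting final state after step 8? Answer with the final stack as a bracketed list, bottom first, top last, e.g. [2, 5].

(re-executing from step 2 with the substitution; state before step 2: [-4])
2 | SUB | [-4]
3 | PUSH 4 | [-4, 4]
4 | PUSH 94 | [-4, 4, 94]
5 | PUSH 22 | [-4, 4, 94, 22]
6 | PUSH -36 | [-4, 4, 94, 22, -36]
7 | ADD | [-4, 4, 94, -14]
8 | PUSH -12 | [-4, 4, 94, -14, -12]

[-4, 4, 94, -14, -12]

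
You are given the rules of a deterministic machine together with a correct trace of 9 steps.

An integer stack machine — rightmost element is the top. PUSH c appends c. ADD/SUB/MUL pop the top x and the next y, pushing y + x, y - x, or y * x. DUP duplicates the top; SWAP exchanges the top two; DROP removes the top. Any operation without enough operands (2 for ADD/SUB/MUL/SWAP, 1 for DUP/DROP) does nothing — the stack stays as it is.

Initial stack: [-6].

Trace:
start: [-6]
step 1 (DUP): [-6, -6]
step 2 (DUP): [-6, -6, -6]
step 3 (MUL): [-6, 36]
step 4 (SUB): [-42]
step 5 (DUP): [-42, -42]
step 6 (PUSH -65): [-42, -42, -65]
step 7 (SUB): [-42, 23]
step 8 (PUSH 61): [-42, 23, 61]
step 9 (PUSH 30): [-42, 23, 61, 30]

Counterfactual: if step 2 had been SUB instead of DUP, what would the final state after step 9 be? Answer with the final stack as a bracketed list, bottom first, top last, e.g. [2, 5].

(re-executing from step 2 with the substitution; state before step 2: [-6, -6])
step 2 (SUB): [0]
step 3 (MUL): [0]
step 4 (SUB): [0]
step 5 (DUP): [0, 0]
step 6 (PUSH -65): [0, 0, -65]
step 7 (SUB): [0, 65]
step 8 (PUSH 61): [0, 65, 61]
step 9 (PUSH 30): [0, 65, 61, 30]

[0, 65, 61, 30]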